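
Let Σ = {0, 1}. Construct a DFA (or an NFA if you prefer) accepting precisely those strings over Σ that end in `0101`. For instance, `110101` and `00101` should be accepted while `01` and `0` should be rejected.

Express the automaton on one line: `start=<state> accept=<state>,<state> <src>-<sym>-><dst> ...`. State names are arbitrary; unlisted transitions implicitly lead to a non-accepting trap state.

Let each state record the length of the longest suffix of the input read so far that is also a prefix of `0101`. S1 means the last symbol is `0`; S2 means the last 2 symbols are `01`; S3 means the last 3 symbols are `010`; S4 means the last 4 symbols are `0101`. Accept only at S4, where the string currently ends in `0101`.
With 5 states:
        0   1  
>  S0   S1  S0 
   S1   S1  S2 
   S2   S3  S0 
   S3   S1  S4 
 * S4   S3  S0 
(> = start, * = accepting)

start=S0 accept=S4 S0-0->S1 S0-1->S0 S1-0->S1 S1-1->S2 S2-0->S3 S2-1->S0 S3-0->S1 S3-1->S4 S4-0->S3 S4-1->S0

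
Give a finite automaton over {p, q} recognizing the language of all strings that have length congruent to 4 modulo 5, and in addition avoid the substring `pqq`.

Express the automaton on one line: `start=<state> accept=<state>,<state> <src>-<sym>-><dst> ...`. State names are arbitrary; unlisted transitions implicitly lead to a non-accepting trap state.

Build one automaton per condition and run them in lockstep. One (5 states) tracks the input length modulo 5; the other (4 states) tracks partial matches of the forbidden pattern `pqq`. Each combined state is a pair, one component from each; accept when both components accept. Minimizing collapses redundant product states.
With 16 states:
       p  q 
>  A   B  C 
   B   D  E 
   C   D  F 
   D   G  H 
   E   G  I 
   F   G  J 
   G   K  L 
   H   K  I 
   I   I  I 
   J   K  M 
 * K   N  O 
 * L   N  I 
 * M   N  A 
   N   B  P 
   O   B  I 
   P   D  I 
(> = start, * = accepting)

start=A accept=K,L,M A-p->B A-q->C B-p->D B-q->E C-p->D C-q->F D-p->G D-q->H E-p->G E-q->I F-p->G F-q->J G-p->K G-q->L H-p->K H-q->I I-p->I I-q->I J-p->K J-q->M K-p->N K-q->O L-p->N L-q->I M-p->N M-q->A N-p->B N-q->P O-p->B O-q->I P-p->D P-q->I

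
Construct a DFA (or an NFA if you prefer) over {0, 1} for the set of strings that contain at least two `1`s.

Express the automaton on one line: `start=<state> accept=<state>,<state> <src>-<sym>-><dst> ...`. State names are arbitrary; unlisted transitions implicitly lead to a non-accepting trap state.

start=q0 accept=q2,q3 q0-0->q0 q0-1->q1 q1-0->q1 q1-1->q2 q2-0->q2 q2-1->q3 q3-0->q3 q3-1->q3

Count `1`s, saturating at 3: states q0 through q2 mean 0 through 2 `1`s seen; q3 means more than 2. Each `1` increments (capped at q3); other symbols loop. Accept from {q2, q3}.
With 4 states:
        0   1  
>  q0   q0  q1 
   q1   q1  q2 
 * q2   q2  q3 
 * q3   q3  q3 
(> = start, * = accepting)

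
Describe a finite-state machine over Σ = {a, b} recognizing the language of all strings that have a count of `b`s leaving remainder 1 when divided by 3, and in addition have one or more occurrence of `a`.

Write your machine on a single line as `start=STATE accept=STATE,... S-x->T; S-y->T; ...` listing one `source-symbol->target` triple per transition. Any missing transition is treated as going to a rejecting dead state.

Handle the two conditions separately and then intersect. One (3 states) tracks the count of `b`s modulo 3; the other (3 states) tracks the count of `a`s, saturating at 2. Each combined state is a pair, one component from each; accept when both components accept.
9 states suffice.
        a   b  
>  s0   s1  s2 
   s1   s3  s4 
   s2   s4  s5 
   s3   s3  s6 
 * s4   s6  s7 
   s5   s7  s0 
 * s6   s6  s8 
   s7   s8  s1 
   s8   s8  s3 
(> = start, * = accepting)

start=s0; accept=s4,s6; s0-a->s1; s0-b->s2; s1-a->s3; s1-b->s4; s2-a->s4; s2-b->s5; s3-a->s3; s3-b->s6; s4-a->s6; s4-b->s7; s5-a->s7; s5-b->s0; s6-a->s6; s6-b->s8; s7-a->s8; s7-b->s1; s8-a->s8; s8-b->s3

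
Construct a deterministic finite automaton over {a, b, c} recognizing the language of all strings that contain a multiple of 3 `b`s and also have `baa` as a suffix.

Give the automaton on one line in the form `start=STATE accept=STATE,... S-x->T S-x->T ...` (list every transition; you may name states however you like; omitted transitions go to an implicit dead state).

start=q0 accept=q11 q0-a->q0 q0-b->q1 q0-c->q0 q1-a->q2 q1-b->q3 q1-c->q4 q2-a->q5 q2-b->q3 q2-c->q4 q3-a->q6 q3-b->q7 q3-c->q8 q4-a->q4 q4-b->q3 q4-c->q4 q5-a->q4 q5-b->q3 q5-c->q4 q6-a->q9 q6-b->q7 q6-c->q8 q7-a->q10 q7-b->q1 q7-c->q0 q8-a->q8 q8-b->q7 q8-c->q8 q9-a->q8 q9-b->q7 q9-c->q8 q10-a->q11 q10-b->q1 q10-c->q0 q11-a->q0 q11-b->q1 q11-c->q0

Build one automaton per condition and run them in lockstep. One (3 states) tracks the count of `b`s modulo 3; the other (4 states) tracks how much of the suffix `baa` has currently been matched. Each combined state is a pair, one component from each; accept when both components accept.
With 12 states:
          a    b    c  
>  q0     q0   q1   q0 
   q1     q2   q3   q4 
   q2     q5   q3   q4 
   q3     q6   q7   q8 
   q4     q4   q3   q4 
   q5     q4   q3   q4 
   q6     q9   q7   q8 
   q7    q10   q1   q0 
   q8     q8   q7   q8 
   q9     q8   q7   q8 
   q10   q11   q1   q0 
 * q11    q0   q1   q0 
(> = start, * = accepting)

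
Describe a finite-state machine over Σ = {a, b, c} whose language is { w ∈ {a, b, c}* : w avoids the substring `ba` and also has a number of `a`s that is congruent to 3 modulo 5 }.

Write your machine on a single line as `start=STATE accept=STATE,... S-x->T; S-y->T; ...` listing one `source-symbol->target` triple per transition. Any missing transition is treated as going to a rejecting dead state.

start=q0; accept=q6,q10; q0-a->q1; q0-b->q2; q0-c->q0; q1-a->q3; q1-b->q4; q1-c->q1; q2-a->q5; q2-b->q2; q2-c->q0; q3-a->q6; q3-b->q7; q3-c->q3; q4-a->q8; q4-b->q4; q4-c->q1; q5-a->q8; q5-b->q5; q5-c->q5; q6-a->q9; q6-b->q10; q6-c->q6; q7-a->q11; q7-b->q7; q7-c->q3; q8-a->q11; q8-b->q8; q8-c->q8; q9-a->q0; q9-b->q12; q9-c->q9; q10-a->q13; q10-b->q10; q10-c->q6; q11-a->q13; q11-b->q11; q11-c->q11; q12-a->q14; q12-b->q12; q12-c->q9; q13-a->q14; q13-b->q13; q13-c->q13; q14-a->q5; q14-b->q14; q14-c->q14

Build one automaton per condition and run them in lockstep. The first has 3 states tracking partial matches of the forbidden pattern `ba`; the second has 5 states tracking the count of `a`s modulo 5. A product state is a pair (one from each), accepting exactly when both do.
With 15 states:
          a    b    c  
>  q0     q1   q2   q0 
   q1     q3   q4   q1 
   q2     q5   q2   q0 
   q3     q6   q7   q3 
   q4     q8   q4   q1 
   q5     q8   q5   q5 
 * q6     q9  q10   q6 
   q7    q11   q7   q3 
   q8    q11   q8   q8 
   q9     q0  q12   q9 
 * q10   q13  q10   q6 
   q11   q13  q11  q11 
   q12   q14  q12   q9 
   q13   q14  q13  q13 
   q14    q5  q14  q14 
(> = start, * = accepting)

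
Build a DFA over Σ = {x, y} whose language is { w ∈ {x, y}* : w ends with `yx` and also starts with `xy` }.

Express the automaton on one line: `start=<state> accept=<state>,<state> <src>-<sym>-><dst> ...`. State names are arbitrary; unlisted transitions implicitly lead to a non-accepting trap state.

start=s0 accept=s6 s0-x->s1 s0-y->s2 s1-x->s3 s1-y->s4 s2-x->s5 s2-y->s2 s3-x->s3 s3-y->s2 s4-x->s6 s4-y->s4 s5-x->s3 s5-y->s2 s6-x->s7 s6-y->s4 s7-x->s7 s7-y->s4

Build one automaton per condition and run them in lockstep. The first has 3 states tracking how much of the suffix `yx` has currently been matched; the second has 4 states tracking whether the input so far still matches the prefix `xy`. A product state is a pair (one from each), accepting exactly when both do.
        x   y  
>  s0   s1  s2 
   s1   s3  s4 
   s2   s5  s2 
   s3   s3  s2 
   s4   s6  s4 
   s5   s3  s2 
 * s6   s7  s4 
   s7   s7  s4 
(> = start, * = accepting)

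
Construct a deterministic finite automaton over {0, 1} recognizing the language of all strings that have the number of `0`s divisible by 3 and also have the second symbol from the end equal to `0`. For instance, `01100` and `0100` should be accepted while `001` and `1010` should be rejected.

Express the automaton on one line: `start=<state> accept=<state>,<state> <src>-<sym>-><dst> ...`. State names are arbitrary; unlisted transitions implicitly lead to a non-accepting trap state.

Build one automaton per condition and run them in lockstep. The first has 3 states tracking the count of `0`s modulo 3; the second has 7 states tracking the last 2 symbols read. A product state is a pair (one from each), accepting exactly when both do. Equivalent product states are then merged.
        0   1  
>  s0   s1  s0 
   s1   s2  s1 
   s2   s3  s4 
 * s3   s1  s5 
   s4   s6  s4 
 * s5   s1  s0 
   s6   s1  s5 
(> = start, * = accepting)

start=s0 accept=s3,s5 s0-0->s1 s0-1->s0 s1-0->s2 s1-1->s1 s2-0->s3 s2-1->s4 s3-0->s1 s3-1->s5 s4-0->s6 s4-1->s4 s5-0->s1 s5-1->s0 s6-0->s1 s6-1->s5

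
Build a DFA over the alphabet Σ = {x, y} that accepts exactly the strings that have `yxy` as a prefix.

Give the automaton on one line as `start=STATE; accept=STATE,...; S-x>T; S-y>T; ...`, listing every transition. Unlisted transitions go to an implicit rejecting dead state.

Walk along `yxy` while the input agrees: from q0 take `y` to q1, and so on. Any deviation drops to the rejecting sink q4. Once q3 is reached the prefix is confirmed and every continuation is accepted.
With 5 states:
        x   y  
>  q0   q4  q1 
   q1   q2  q4 
   q2   q4  q3 
 * q3   q3  q3 
   q4   q4  q4 
(> = start, * = accepting)

start=q0; accept=q3; q0-x>q4; q0-y>q1; q1-x>q2; q1-y>q4; q2-x>q4; q2-y>q3; q3-x>q3; q3-y>q3; q4-x>q4; q4-y>q4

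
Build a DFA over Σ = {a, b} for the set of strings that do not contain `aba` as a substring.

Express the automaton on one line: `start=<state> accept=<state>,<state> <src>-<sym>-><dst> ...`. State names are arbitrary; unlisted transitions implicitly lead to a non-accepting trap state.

This is the complement of 'contains `aba`'. Use the same substring-matching states — S0 through S3 holding how much of `aba` has just been matched — but flip the accepting set: everything except the trap S3 accepts.
A 4-state machine:
        a   b  
>* S0   S1  S0 
 * S1   S1  S2 
 * S2   S3  S0 
   S3   S3  S3 
(> = start, * = accepting)

start=S0 accept=S0,S1,S2 S0-a->S1 S0-b->S0 S1-a->S1 S1-b->S2 S2-a->S3 S2-b->S0 S3-a->S3 S3-b->S3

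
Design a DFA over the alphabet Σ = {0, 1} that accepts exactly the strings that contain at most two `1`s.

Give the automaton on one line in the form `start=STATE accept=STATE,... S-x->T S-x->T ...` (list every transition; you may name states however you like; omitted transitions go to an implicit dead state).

Count `1`s, saturating at 3: states A through C mean 0 through 2 `1`s seen; D means more than 2. Each `1` increments (capped at D); other symbols loop. Accept from {A, B, C}.
With 4 states:
       0  1 
>* A   A  B 
 * B   B  C 
 * C   C  D 
   D   D  D 
(> = start, * = accepting)

start=A accept=A,B,C A-0->A A-1->B B-0->B B-1->C C-0->C C-1->D D-0->D D-1->D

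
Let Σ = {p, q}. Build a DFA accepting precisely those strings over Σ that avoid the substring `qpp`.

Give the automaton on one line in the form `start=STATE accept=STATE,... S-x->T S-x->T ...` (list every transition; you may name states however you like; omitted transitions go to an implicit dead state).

This is the complement of 'contains `qpp`'. Use the same substring-matching states — s0 through s3 holding how much of `qpp` has just been matched — but flip the accepting set: everything except the trap s3 accepts.
4 states suffice.
        p   q  
>* s0   s0  s1 
 * s1   s2  s1 
 * s2   s3  s1 
   s3   s3  s3 
(> = start, * = accepting)

start=s0 accept=s0,s1,s2 s0-p->s0 s0-q->s1 s1-p->s2 s1-q->s1 s2-p->s3 s2-q->s1 s3-p->s3 s3-q->s3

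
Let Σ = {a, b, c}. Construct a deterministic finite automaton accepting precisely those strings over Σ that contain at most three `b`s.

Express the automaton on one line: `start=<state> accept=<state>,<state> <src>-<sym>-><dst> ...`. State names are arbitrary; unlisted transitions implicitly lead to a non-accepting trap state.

start=s0 accept=s0,s1,s2,s3 s0-a->s0 s0-b->s1 s0-c->s0 s1-a->s1 s1-b->s2 s1-c->s1 s2-a->s2 s2-b->s3 s2-c->s2 s3-a->s3 s3-b->s4 s3-c->s3 s4-a->s4 s4-b->s4 s4-c->s4

Only the number of `b`s matters, and only up to 4. Make a chain s0 → s1 → s2 → s3 → s4 advanced by each `b` (with s4 absorbing); every other symbol self-loops. The accepting set is {s0, s1, s2, s3}.
With 5 states:
        a   b   c  
>* s0   s0  s1  s0 
 * s1   s1  s2  s1 
 * s2   s2  s3  s2 
 * s3   s3  s4  s3 
   s4   s4  s4  s4 
(> = start, * = accepting)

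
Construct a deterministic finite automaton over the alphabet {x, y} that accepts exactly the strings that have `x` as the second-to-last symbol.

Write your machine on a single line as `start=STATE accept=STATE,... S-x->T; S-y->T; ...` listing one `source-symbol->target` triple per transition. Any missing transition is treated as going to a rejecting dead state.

Because acceptance depends on a position counted from the end, the machine has to buffer the most recent 2 symbols. Make each state the string of the last up-to-2 symbols read; on input `x` shift the window left and append `x`. Accept when the buffered window has length 2 and begins with `x`.
        x   y  
>  S0   S1  S2 
   S1   S3  S4 
   S2   S5  S6 
 * S3   S3  S4 
 * S4   S5  S6 
   S5   S3  S4 
   S6   S5  S6 
(> = start, * = accepting)

start=S0; accept=S3,S4; S0-x->S1; S0-y->S2; S1-x->S3; S1-y->S4; S2-x->S5; S2-y->S6; S3-x->S3; S3-y->S4; S4-x->S5; S4-y->S6; S5-x->S3; S5-y->S4; S6-x->S5; S6-y->S6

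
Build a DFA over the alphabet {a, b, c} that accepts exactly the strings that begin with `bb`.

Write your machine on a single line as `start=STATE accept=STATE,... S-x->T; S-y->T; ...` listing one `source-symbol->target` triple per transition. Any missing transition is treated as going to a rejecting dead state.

start=s0; accept=s2; s0-a->s3; s0-b->s1; s0-c->s3; s1-a->s3; s1-b->s2; s1-c->s3; s2-a->s2; s2-b->s2; s2-c->s2; s3-a->s3; s3-b->s3; s3-c->s3

Walk along `bb` while the input agrees: from s0 take `b` to s1, and so on. Any deviation drops to the rejecting sink s3. Once s2 is reached the prefix is confirmed and every continuation is accepted.
4 states suffice.
        a   b   c  
>  s0   s3  s1  s3 
   s1   s3  s2  s3 
 * s2   s2  s2  s2 
   s3   s3  s3  s3 
(> = start, * = accepting)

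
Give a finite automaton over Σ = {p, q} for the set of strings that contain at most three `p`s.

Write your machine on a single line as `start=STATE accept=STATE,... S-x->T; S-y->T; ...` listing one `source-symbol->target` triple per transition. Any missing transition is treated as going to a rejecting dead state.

start=S0; accept=S0,S1,S2,S3; S0-p->S1; S0-q->S0; S1-p->S2; S1-q->S1; S2-p->S3; S2-q->S2; S3-p->S4; S3-q->S3; S4-p->S4; S4-q->S4

Only the number of `p`s matters, and only up to 4. Make a chain S0 → S1 → S2 → S3 → S4 advanced by each `p` (with S4 absorbing); every other symbol self-loops. The accepting set is {S0, S1, S2, S3}.
A 5-state machine:
        p   q  
>* S0   S1  S0 
 * S1   S2  S1 
 * S2   S3  S2 
 * S3   S4  S3 
   S4   S4  S4 
(> = start, * = accepting)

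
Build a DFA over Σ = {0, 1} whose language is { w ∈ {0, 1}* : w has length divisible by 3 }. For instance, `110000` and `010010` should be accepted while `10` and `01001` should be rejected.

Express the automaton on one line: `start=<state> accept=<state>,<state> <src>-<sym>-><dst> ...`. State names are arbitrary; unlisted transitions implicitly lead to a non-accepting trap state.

start=q0 accept=q0 q0-0->q1 q0-1->q1 q1-0->q2 q1-1->q2 q2-0->q0 q2-1->q0

Only the length mod 3 matters, so use a 3-cycle: from any state, every input symbol moves to the next state, wrapping q2 back to q0. Mark q0 accepting.
A 3-state machine:
        0   1  
>* q0   q1  q1 
   q1   q2  q2 
   q2   q0  q0 
(> = start, * = accepting)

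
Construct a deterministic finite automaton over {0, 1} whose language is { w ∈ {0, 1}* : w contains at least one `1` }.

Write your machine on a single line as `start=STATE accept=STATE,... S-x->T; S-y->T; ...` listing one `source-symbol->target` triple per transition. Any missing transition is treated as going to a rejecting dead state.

Only the number of `1`s matters, and only up to 2. Make a chain q0 → q1 → q2 advanced by each `1` (with q2 absorbing); every other symbol self-loops. The accepting set is {q1, q2}.
        0   1  
>  q0   q0  q1 
 * q1   q1  q2 
 * q2   q2  q2 
(> = start, * = accepting)

start=q0; accept=q1,q2; q0-0->q0; q0-1->q1; q1-0->q1; q1-1->q2; q2-0->q2; q2-1->q2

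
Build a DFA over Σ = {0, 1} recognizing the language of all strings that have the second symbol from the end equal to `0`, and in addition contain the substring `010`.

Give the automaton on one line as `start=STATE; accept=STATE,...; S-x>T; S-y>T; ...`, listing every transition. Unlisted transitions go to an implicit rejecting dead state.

Build one automaton per condition and run them in lockstep. One (7 states) tracks the last 2 symbols read; the other (4 states) tracks whether and how much of `010` has been seen. Each combined state is a pair, one component from each; accept when both components accept. Equivalent product states are then merged.
        0   1  
>  S0   S1  S0 
   S1   S1  S2 
   S2   S3  S0 
   S3   S4  S5 
 * S4   S4  S5 
 * S5   S3  S6 
   S6   S3  S6 
(> = start, * = accepting)

start=S0; accept=S4,S5; S0-0>S1; S0-1>S0; S1-0>S1; S1-1>S2; S2-0>S3; S2-1>S0; S3-0>S4; S3-1>S5; S4-0>S4; S4-1>S5; S5-0>S3; S5-1>S6; S6-0>S3; S6-1>S6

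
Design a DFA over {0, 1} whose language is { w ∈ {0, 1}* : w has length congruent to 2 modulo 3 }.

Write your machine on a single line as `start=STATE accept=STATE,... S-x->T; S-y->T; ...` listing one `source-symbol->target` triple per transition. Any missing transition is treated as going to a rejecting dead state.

start=s0; accept=s2; s0-0->s1; s0-1->s1; s1-0->s2; s1-1->s2; s2-0->s0; s2-1->s0

Only the length mod 3 matters, so use a 3-cycle: from any state, every input symbol moves to the next state, wrapping s2 back to s0. Mark s2 accepting.
With 3 states:
        0   1  
>  s0   s1  s1 
   s1   s2  s2 
 * s2   s0  s0 
(> = start, * = accepting)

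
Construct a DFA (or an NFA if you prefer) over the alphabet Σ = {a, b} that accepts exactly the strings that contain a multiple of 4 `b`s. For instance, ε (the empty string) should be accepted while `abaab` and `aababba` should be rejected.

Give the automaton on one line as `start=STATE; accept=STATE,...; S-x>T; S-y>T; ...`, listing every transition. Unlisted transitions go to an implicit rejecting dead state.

Keep the running count of `b`s modulo 4: each `b` advances along the cycle q0 → q1 → q2 → q3 → q0 while other symbols loop. Accept at q0.
With 4 states:
        a   b  
>* q0   q0  q1 
   q1   q1  q2 
   q2   q2  q3 
   q3   q3  q0 
(> = start, * = accepting)

start=q0; accept=q0; q0-a>q0; q0-b>q1; q1-a>q1; q1-b>q2; q2-a>q2; q2-b>q3; q3-a>q3; q3-b>q0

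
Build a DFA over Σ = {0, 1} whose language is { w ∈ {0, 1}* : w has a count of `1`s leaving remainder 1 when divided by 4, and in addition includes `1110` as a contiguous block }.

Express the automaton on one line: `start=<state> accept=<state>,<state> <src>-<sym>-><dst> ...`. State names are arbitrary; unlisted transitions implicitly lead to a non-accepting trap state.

start=A accept=Q A-0->A A-1->B B-0->C B-1->D C-0->C C-1->E D-0->F D-1->G E-0->F E-1->H F-0->F F-1->I G-0->J G-1->K H-0->L H-1->K I-0->L I-1->M J-0->J J-1->N K-0->N K-1->O L-0->L L-1->P M-0->A M-1->O N-0->N N-1->Q O-0->Q O-1->R P-0->A P-1->S Q-0->Q Q-1->T R-0->T R-1->G S-0->C S-1->R T-0->T T-1->J

Handle the two conditions separately and then intersect. The first has 4 states tracking the count of `1`s modulo 4; the second has 5 states tracking whether and how much of `1110` has been seen. A product state is a pair (one from each), accepting exactly when both do.
With 20 states:
       0  1 
>  A   A  B 
   B   C  D 
   C   C  E 
   D   F  G 
   E   F  H 
   F   F  I 
   G   J  K 
   H   L  K 
   I   L  M 
   J   J  N 
   K   N  O 
   L   L  P 
   M   A  O 
   N   N  Q 
   O   Q  R 
   P   A  S 
 * Q   Q  T 
   R   T  G 
   S   C  R 
   T   T  J 
(> = start, * = accepting)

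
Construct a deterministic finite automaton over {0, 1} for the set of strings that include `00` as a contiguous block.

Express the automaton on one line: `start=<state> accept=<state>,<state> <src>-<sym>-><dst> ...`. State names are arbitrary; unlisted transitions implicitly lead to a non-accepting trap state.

start=q0 accept=q2 q0-0->q1 q0-1->q0 q1-0->q2 q1-1->q0 q2-0->q2 q2-1->q2

States q0..q1 record the length of the longest prefix of `00` that matches the current input suffix. Reaching q2 means `00` has been seen, and we stay there forever. Accept from q2.
A 3-state machine:
        0   1  
>  q0   q1  q0 
   q1   q2  q0 
 * q2   q2  q2 
(> = start, * = accepting)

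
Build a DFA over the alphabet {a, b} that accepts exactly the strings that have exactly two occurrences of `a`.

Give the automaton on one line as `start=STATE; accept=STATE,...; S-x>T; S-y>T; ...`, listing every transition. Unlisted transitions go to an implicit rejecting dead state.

Count `a`s, saturating at 3: states S0 through S2 mean 0 through 2 `a`s seen; S3 means more than 2. Each `a` increments (capped at S3); other symbols loop. Accept from {S2}.
4 states suffice.
        a   b  
>  S0   S1  S0 
   S1   S2  S1 
 * S2   S3  S2 
   S3   S3  S3 
(> = start, * = accepting)

start=S0; accept=S2; S0-a>S1; S0-b>S0; S1-a>S2; S1-b>S1; S2-a>S3; S2-b>S2; S3-a>S3; S3-b>S3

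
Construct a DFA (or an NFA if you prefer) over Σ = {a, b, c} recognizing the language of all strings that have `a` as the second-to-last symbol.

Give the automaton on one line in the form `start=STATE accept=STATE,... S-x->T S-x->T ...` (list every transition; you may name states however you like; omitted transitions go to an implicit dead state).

start=S0 accept=S4,S5,S6 S0-a->S1 S0-b->S2 S0-c->S3 S1-a->S4 S1-b->S5 S1-c->S6 S2-a->S7 S2-b->S8 S2-c->S9 S3-a->S10 S3-b->S11 S3-c->S12 S4-a->S4 S4-b->S5 S4-c->S6 S5-a->S7 S5-b->S8 S5-c->S9 S6-a->S10 S6-b->S11 S6-c->S12 S7-a->S4 S7-b->S5 S7-c->S6 S8-a->S7 S8-b->S8 S8-c->S9 S9-a->S10 S9-b->S11 S9-c->S12 S10-a->S4 S10-b->S5 S10-c->S6 S11-a->S7 S11-b->S8 S11-c->S9 S12-a->S10 S12-b->S11 S12-c->S12

A DFA must remember the last 2 symbols (since which symbol is second-to-last isn't known until the input ends). Use one state per possible window of the last ≤2 symbols; accept from those whose window starts with `a`.
          a    b    c  
>  S0     S1   S2   S3 
   S1     S4   S5   S6 
   S2     S7   S8   S9 
   S3    S10  S11  S12 
 * S4     S4   S5   S6 
 * S5     S7   S8   S9 
 * S6    S10  S11  S12 
   S7     S4   S5   S6 
   S8     S7   S8   S9 
   S9    S10  S11  S12 
   S10    S4   S5   S6 
   S11    S7   S8   S9 
   S12   S10  S11  S12 
(> = start, * = accepting)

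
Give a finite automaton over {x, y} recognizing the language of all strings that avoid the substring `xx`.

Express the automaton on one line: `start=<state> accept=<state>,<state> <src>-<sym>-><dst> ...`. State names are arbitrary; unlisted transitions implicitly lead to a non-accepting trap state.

Track partial matches of the forbidden pattern `xx`. State S2 is a dead state reached once `xx` has occurred; every other state accepts. S0 means no part of `xx` is currently matched.
With 3 states:
        x   y  
>* S0   S1  S0 
 * S1   S2  S0 
   S2   S2  S2 
(> = start, * = accepting)

start=S0 accept=S0,S1 S0-x->S1 S0-y->S0 S1-x->S2 S1-y->S0 S2-x->S2 S2-y->S2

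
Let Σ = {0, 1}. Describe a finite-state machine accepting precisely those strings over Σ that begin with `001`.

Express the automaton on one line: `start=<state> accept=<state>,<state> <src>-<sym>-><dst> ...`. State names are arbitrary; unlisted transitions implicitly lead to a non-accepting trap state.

start=q0 accept=q3 q0-0->q1 q0-1->q4 q1-0->q2 q1-1->q4 q2-0->q4 q2-1->q3 q3-0->q3 q3-1->q3 q4-0->q4 q4-1->q4

Walk along `001` while the input agrees: from q0 take `0` to q1, and so on. Any deviation drops to the rejecting sink q4. Once q3 is reached the prefix is confirmed and every continuation is accepted.
        0   1  
>  q0   q1  q4 
   q1   q2  q4 
   q2   q4  q3 
 * q3   q3  q3 
   q4   q4  q4 
(> = start, * = accepting)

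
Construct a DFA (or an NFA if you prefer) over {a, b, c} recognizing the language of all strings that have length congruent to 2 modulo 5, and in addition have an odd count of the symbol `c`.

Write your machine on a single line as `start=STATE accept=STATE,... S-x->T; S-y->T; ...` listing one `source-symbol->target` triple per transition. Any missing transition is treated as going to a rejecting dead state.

Run two small machines in parallel and take their product. One (5 states) tracks the input length modulo 5; the other (2 states) tracks the count of `c`s modulo 2. Each combined state is a pair, one component from each; accept when both components accept.
        a   b   c  
>  q0   q1  q1  q2 
   q1   q3  q3  q4 
   q2   q4  q4  q3 
   q3   q5  q5  q6 
 * q4   q6  q6  q5 
   q5   q7  q7  q8 
   q6   q8  q8  q7 
   q7   q0  q0  q9 
   q8   q9  q9  q0 
   q9   q2  q2  q1 
(> = start, * = accepting)

start=q0; accept=q4; q0-a->q1; q0-b->q1; q0-c->q2; q1-a->q3; q1-b->q3; q1-c->q4; q2-a->q4; q2-b->q4; q2-c->q3; q3-a->q5; q3-b->q5; q3-c->q6; q4-a->q6; q4-b->q6; q4-c->q5; q5-a->q7; q5-b->q7; q5-c->q8; q6-a->q8; q6-b->q8; q6-c->q7; q7-a->q0; q7-b->q0; q7-c->q9; q8-a->q9; q8-b->q9; q8-c->q0; q9-a->q2; q9-b->q2; q9-c->q1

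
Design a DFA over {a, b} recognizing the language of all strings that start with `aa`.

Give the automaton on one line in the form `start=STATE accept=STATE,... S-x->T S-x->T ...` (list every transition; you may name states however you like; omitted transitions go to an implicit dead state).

Check the first 2 symbols one by one: s0 through s1 record how many have matched `aa` so far; any wrong symbol goes to the dead state s3. After all 2 match we enter the accepting sink s2.
        a   b  
>  s0   s1  s3 
   s1   s2  s3 
 * s2   s2  s2 
   s3   s3  s3 
(> = start, * = accepting)

start=s0 accept=s2 s0-a->s1 s0-b->s3 s1-a->s2 s1-b->s3 s2-a->s2 s2-b->s2 s3-a->s3 s3-b->s3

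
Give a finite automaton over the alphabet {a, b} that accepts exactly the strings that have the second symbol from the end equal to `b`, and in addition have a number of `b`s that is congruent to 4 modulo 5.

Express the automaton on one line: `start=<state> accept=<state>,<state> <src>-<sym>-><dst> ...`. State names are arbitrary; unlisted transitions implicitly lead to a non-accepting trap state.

start=s0 accept=s5,s7 s0-a->s0 s0-b->s1 s1-a->s1 s1-b->s2 s2-a->s2 s2-b->s3 s3-a->s4 s3-b->s5 s4-a->s4 s4-b->s6 s5-a->s7 s5-b->s0 s6-a->s7 s6-b->s0 s7-a->s8 s7-b->s0 s8-a->s8 s8-b->s0

Handle the two conditions separately and then intersect. The first has 7 states tracking the last 2 symbols read; the second has 5 states tracking the count of `b`s modulo 5. A product state is a pair (one from each), accepting exactly when both do. Equivalent product states are then merged.
With 9 states:
        a   b  
>  s0   s0  s1 
   s1   s1  s2 
   s2   s2  s3 
   s3   s4  s5 
   s4   s4  s6 
 * s5   s7  s0 
   s6   s7  s0 
 * s7   s8  s0 
   s8   s8  s0 
(> = start, * = accepting)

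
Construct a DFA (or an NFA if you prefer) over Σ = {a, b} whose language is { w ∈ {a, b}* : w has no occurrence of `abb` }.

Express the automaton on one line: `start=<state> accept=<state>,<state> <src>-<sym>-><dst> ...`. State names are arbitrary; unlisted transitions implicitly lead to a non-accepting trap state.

Track partial matches of the forbidden pattern `abb`. State S3 is a dead state reached once `abb` has occurred; every other state accepts. S0 means no part of `abb` is currently matched.
        a   b  
>* S0   S1  S0 
 * S1   S1  S2 
 * S2   S1  S3 
   S3   S3  S3 
(> = start, * = accepting)

start=S0 accept=S0,S1,S2 S0-a->S1 S0-b->S0 S1-a->S1 S1-b->S2 S2-a->S1 S2-b->S3 S3-a->S3 S3-b->S3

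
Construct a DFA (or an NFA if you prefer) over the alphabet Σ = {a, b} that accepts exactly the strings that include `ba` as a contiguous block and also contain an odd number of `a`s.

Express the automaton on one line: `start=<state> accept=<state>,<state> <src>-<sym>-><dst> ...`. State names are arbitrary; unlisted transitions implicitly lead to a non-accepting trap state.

start=q0 accept=q4 q0-a->q1 q0-b->q2 q1-a->q0 q1-b->q3 q2-a->q4 q2-b->q2 q3-a->q5 q3-b->q3 q4-a->q5 q4-b->q4 q5-a->q4 q5-b->q5

Build one automaton per condition and run them in lockstep. One (3 states) tracks whether and how much of `ba` has been seen; the other (2 states) tracks the count of `a`s modulo 2. Each combined state is a pair, one component from each; accept when both components accept.
        a   b  
>  q0   q1  q2 
   q1   q0  q3 
   q2   q4  q2 
   q3   q5  q3 
 * q4   q5  q4 
   q5   q4  q5 
(> = start, * = accepting)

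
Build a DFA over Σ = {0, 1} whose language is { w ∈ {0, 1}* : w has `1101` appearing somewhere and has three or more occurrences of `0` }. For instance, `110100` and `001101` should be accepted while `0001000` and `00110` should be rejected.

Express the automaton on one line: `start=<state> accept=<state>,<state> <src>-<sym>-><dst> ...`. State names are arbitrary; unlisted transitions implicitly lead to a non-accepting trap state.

Run two small machines in parallel and take their product. The first has 5 states tracking whether and how much of `1101` has been seen; the second has 5 states tracking the count of `0`s, saturating at 4. A product state is a pair (one from each), accepting exactly when both do. Equivalent product states are then merged.
A 15-state machine:
          0    1  
>  S0     S1   S2 
   S1     S3   S4 
   S2     S1   S5 
   S3     S3   S6 
   S4     S3   S7 
   S5     S8   S5 
   S6     S3   S9 
   S7    S10   S7 
   S8     S3  S11 
   S9    S12   S9 
   S10    S3  S13 
   S11   S13  S11 
   S12    S3  S14 
   S13   S14  S13 
 * S14   S14  S14 
(> = start, * = accepting)

start=S0 accept=S14 S0-0->S1 S0-1->S2 S1-0->S3 S1-1->S4 S2-0->S1 S2-1->S5 S3-0->S3 S3-1->S6 S4-0->S3 S4-1->S7 S5-0->S8 S5-1->S5 S6-0->S3 S6-1->S9 S7-0->S10 S7-1->S7 S8-0->S3 S8-1->S11 S9-0->S12 S9-1->S9 S10-0->S3 S10-1->S13 S11-0->S13 S11-1->S11 S12-0->S3 S12-1->S14 S13-0->S14 S13-1->S13 S14-0->S14 S14-1->S14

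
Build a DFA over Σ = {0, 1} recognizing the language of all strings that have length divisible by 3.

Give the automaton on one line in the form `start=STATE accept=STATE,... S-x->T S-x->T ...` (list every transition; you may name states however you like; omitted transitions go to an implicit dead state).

Only the length mod 3 matters, so use a 3-cycle: from any state, every input symbol moves to the next state, wrapping s2 back to s0. Mark s0 accepting.
3 states suffice.
        0   1  
>* s0   s1  s1 
   s1   s2  s2 
   s2   s0  s0 
(> = start, * = accepting)

start=s0 accept=s0 s0-0->s1 s0-1->s1 s1-0->s2 s1-1->s2 s2-0->s0 s2-1->s0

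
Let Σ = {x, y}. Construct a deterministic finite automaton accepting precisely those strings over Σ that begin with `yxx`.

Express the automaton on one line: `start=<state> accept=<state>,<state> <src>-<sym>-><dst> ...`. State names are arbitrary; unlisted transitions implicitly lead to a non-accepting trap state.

start=s0 accept=s3 s0-x->s4 s0-y->s1 s1-x->s2 s1-y->s4 s2-x->s3 s2-y->s4 s3-x->s3 s3-y->s3 s4-x->s4 s4-y->s4

Walk along `yxx` while the input agrees: from s0 take `y` to s1, and so on. Any deviation drops to the rejecting sink s4. Once s3 is reached the prefix is confirmed and every continuation is accepted.
5 states suffice.
        x   y  
>  s0   s4  s1 
   s1   s2  s4 
   s2   s3  s4 
 * s3   s3  s3 
   s4   s4  s4 
(> = start, * = accepting)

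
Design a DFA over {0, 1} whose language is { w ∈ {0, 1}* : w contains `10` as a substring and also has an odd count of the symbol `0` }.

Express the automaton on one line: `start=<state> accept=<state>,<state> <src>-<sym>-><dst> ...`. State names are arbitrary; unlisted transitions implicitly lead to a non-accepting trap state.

Build one automaton per condition and run them in lockstep. One (3 states) tracks whether and how much of `10` has been seen; the other (2 states) tracks the count of `0`s modulo 2. Each combined state is a pair, one component from each; accept when both components accept. Equivalent product states are then merged.
With 5 states:
        0   1  
>  S0   S1  S2 
   S1   S0  S3 
   S2   S4  S2 
   S3   S2  S3 
 * S4   S2  S4 
(> = start, * = accepting)

start=S0 accept=S4 S0-0->S1 S0-1->S2 S1-0->S0 S1-1->S3 S2-0->S4 S2-1->S2 S3-0->S2 S3-1->S3 S4-0->S2 S4-1->S4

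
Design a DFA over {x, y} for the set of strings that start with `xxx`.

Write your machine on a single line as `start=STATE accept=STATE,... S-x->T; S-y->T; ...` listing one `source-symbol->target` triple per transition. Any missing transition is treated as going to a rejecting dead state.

start=S0; accept=S3; S0-x->S1; S0-y->S4; S1-x->S2; S1-y->S4; S2-x->S3; S2-y->S4; S3-x->S3; S3-y->S3; S4-x->S4; S4-y->S4

Walk along `xxx` while the input agrees: from S0 take `x` to S1, and so on. Any deviation drops to the rejecting sink S4. Once S3 is reached the prefix is confirmed and every continuation is accepted.
A 5-state machine:
        x   y  
>  S0   S1  S4 
   S1   S2  S4 
   S2   S3  S4 
 * S3   S3  S3 
   S4   S4  S4 
(> = start, * = accepting)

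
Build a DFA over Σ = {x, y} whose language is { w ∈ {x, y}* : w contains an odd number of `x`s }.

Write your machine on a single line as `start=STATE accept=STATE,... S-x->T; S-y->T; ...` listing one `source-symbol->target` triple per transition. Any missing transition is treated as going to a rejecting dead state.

The only thing that matters is how many `x`s have appeared, reduced mod 2. Use one state per residue: S0 for 0, …, S1 for 1. Reading `x` moves to the next residue; anything else stays put. S1 is accepting.
With 2 states:
        x   y  
>  S0   S1  S0 
 * S1   S0  S1 
(> = start, * = accepting)

start=S0; accept=S1; S0-x->S1; S0-y->S0; S1-x->S0; S1-y->S1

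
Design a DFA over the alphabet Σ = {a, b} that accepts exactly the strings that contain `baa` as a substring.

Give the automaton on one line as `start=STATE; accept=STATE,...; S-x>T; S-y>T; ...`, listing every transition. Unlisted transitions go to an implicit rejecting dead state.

start=S0; accept=S3; S0-a>S0; S0-b>S1; S1-a>S2; S1-b>S1; S2-a>S3; S2-b>S1; S3-a>S3; S3-b>S3

Track how much of `baa` has been matched so far: state S0 is no progress, S3 is the absorbing accept state reached once `baa` has occurred. Intermediate states record partial matches; on a mismatch, fall back to the longest reusable overlap.
        a   b  
>  S0   S0  S1 
   S1   S2  S1 
   S2   S3  S1 
 * S3   S3  S3 
(> = start, * = accepting)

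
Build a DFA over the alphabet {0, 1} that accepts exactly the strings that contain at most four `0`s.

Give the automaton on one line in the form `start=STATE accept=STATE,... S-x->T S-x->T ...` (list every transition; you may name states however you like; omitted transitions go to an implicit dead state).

Only the number of `0`s matters, and only up to 5. Make a chain q0 → q1 → q2 → q3 → q4 → q5 advanced by each `0` (with q5 absorbing); every other symbol self-loops. The accepting set is {q0, q1, q2, q3, q4}.
6 states suffice.
        0   1  
>* q0   q1  q0 
 * q1   q2  q1 
 * q2   q3  q2 
 * q3   q4  q3 
 * q4   q5  q4 
   q5   q5  q5 
(> = start, * = accepting)

start=q0 accept=q0,q1,q2,q3,q4 q0-0->q1 q0-1->q0 q1-0->q2 q1-1->q1 q2-0->q3 q2-1->q2 q3-0->q4 q3-1->q3 q4-0->q5 q4-1->q4 q5-0->q5 q5-1->q5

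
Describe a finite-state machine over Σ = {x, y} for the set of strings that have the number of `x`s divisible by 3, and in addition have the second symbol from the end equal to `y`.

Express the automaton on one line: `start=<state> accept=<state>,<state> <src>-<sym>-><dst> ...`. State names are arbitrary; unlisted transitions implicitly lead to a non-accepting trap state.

Run two small machines in parallel and take their product. The first has 3 states tracking the count of `x`s modulo 3; the second has 7 states tracking the last 2 symbols read. A product state is a pair (one from each), accepting exactly when both do. Equivalent product states are then merged.
        x   y  
>  S0   S1  S2 
   S1   S3  S1 
   S2   S1  S4 
   S3   S0  S5 
 * S4   S1  S4 
   S5   S6  S5 
 * S6   S1  S2 
(> = start, * = accepting)

start=S0 accept=S4,S6 S0-x->S1 S0-y->S2 S1-x->S3 S1-y->S1 S2-x->S1 S2-y->S4 S3-x->S0 S3-y->S5 S4-x->S1 S4-y->S4 S5-x->S6 S5-y->S5 S6-x->S1 S6-y->S2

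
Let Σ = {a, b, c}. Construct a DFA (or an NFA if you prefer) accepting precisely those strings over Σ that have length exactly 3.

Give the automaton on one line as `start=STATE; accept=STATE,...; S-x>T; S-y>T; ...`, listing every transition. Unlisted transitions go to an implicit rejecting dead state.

Count input length up to 4: every symbol moves from S0 toward S4, which means 'more than 3' and absorbs. Accept from {S3}.
A 5-state machine:
        a   b   c  
>  S0   S1  S1  S1 
   S1   S2  S2  S2 
   S2   S3  S3  S3 
 * S3   S4  S4  S4 
   S4   S4  S4  S4 
(> = start, * = accepting)

start=S0; accept=S3; S0-a>S1; S0-b>S1; S0-c>S1; S1-a>S2; S1-b>S2; S1-c>S2; S2-a>S3; S2-b>S3; S2-c>S3; S3-a>S4; S3-b>S4; S3-c>S4; S4-a>S4; S4-b>S4; S4-c>S4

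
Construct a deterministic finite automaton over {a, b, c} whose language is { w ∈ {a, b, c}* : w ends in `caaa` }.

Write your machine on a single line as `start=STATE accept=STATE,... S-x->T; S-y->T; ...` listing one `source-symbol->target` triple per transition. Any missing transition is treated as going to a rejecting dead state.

start=q0; accept=q4; q0-a->q0; q0-b->q0; q0-c->q1; q1-a->q2; q1-b->q0; q1-c->q1; q2-a->q3; q2-b->q0; q2-c->q1; q3-a->q4; q3-b->q0; q3-c->q1; q4-a->q0; q4-b->q0; q4-c->q1

Remember how much of `caaa` the current input suffix matches. State q0 means no match yet; q1 means the last symbol is `c`; q2 means the last 2 symbols are `ca`; q3 means the last 3 symbols are `caa`; q4 means the last 4 symbols are `caaa`. Only q4 accepts. On a mismatch, fall back to the longest proper suffix that is still a prefix of `caaa`.
5 states suffice.
        a   b   c  
>  q0   q0  q0  q1 
   q1   q2  q0  q1 
   q2   q3  q0  q1 
   q3   q4  q0  q1 
 * q4   q0  q0  q1 
(> = start, * = accepting)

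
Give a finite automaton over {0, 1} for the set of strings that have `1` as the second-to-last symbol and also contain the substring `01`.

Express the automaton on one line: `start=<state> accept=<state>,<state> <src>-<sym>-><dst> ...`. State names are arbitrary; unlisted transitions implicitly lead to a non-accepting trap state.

start=q0 accept=q3,q4 q0-0->q1 q0-1->q0 q1-0->q1 q1-1->q2 q2-0->q3 q2-1->q4 q3-0->q1 q3-1->q2 q4-0->q3 q4-1->q4

Handle the two conditions separately and then intersect. One (7 states) tracks the last 2 symbols read; the other (3 states) tracks whether and how much of `01` has been seen. Each combined state is a pair, one component from each; accept when both components accept. Equivalent product states are then merged.
5 states suffice.
        0   1  
>  q0   q1  q0 
   q1   q1  q2 
   q2   q3  q4 
 * q3   q1  q2 
 * q4   q3  q4 
(> = start, * = accepting)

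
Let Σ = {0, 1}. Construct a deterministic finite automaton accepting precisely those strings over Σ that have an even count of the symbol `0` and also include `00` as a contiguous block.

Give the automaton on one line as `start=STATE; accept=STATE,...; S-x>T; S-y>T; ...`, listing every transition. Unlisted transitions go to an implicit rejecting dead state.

Handle the two conditions separately and then intersect. The first has 2 states tracking the count of `0`s modulo 2; the second has 3 states tracking whether and how much of `00` has been seen. A product state is a pair (one from each), accepting exactly when both do.
6 states suffice.
        0   1  
>  q0   q1  q0 
   q1   q2  q3 
 * q2   q4  q2 
   q3   q5  q3 
   q4   q2  q4 
   q5   q4  q0 
(> = start, * = accepting)

start=q0; accept=q2; q0-0>q1; q0-1>q0; q1-0>q2; q1-1>q3; q2-0>q4; q2-1>q2; q3-0>q5; q3-1>q3; q4-0>q2; q4-1>q4; q5-0>q4; q5-1>q0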